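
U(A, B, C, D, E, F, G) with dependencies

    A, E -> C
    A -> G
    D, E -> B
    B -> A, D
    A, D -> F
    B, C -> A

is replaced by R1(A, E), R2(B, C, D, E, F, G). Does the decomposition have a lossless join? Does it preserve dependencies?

Lossless test: (E)⁺ = {E}, which is a superkey of neither fragment — lossy.
Dependency preservation: the restricted closure of {A, E} across the fragments never reaches {C}, so A, E → C cannot be enforced without a join — not preserved.

lossy and not dependency-preserving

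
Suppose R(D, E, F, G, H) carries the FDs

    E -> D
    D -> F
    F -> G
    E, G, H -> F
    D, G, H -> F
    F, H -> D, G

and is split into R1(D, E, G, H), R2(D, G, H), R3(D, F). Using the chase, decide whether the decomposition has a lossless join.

Yes

Chase test. Columns are D, E, F, G, H; row i has aⱼ where attribute j ∈ Ri, else bᵢⱼ.
Initial tableau (one row per fragment):
  row 1: a1 a2 b13 a4 a5
  row 2: a1 b22 b23 a4 a5
  row 3: a1 b32 a3 b34 b35
Rows 1 and 2 agree on D; apply D→F and equate their F entries.
Rows 1 and 3 agree on D; apply D→F and equate their F entries.
Rows 1 and 3 agree on F; apply F→G and equate their G entries.
Row 1 is now all distinguished symbols — the join is lossless.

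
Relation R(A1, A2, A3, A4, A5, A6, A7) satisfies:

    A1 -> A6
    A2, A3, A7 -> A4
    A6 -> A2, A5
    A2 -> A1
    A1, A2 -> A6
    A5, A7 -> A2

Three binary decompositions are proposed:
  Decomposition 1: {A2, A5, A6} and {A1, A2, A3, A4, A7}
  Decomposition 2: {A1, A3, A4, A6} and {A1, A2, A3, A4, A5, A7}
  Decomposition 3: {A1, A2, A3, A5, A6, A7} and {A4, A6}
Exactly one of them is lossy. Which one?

Decomposition 1: common = {A2}, closure = {A1, A2, A5, A6} → lossless.
Decomposition 2: common = {A1, A3, A4}, closure = {A1, A2, A3, A4, A5, A6} → lossless.
Decomposition 3: common = {A6}, closure = {A1, A2, A5, A6} → lossy.

Decomposition 3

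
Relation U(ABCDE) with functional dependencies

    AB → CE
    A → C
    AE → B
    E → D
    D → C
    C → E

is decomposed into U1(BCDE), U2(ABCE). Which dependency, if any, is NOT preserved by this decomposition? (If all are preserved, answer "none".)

none

AB → CE lies within U2.
A → C lies within U2.
AE → B lies within U2.
E → D lies within U1.
D → C lies within U1.
C → E lies within U1.
Every dependency is enforceable on the fragments, so the decomposition is dependency-preserving.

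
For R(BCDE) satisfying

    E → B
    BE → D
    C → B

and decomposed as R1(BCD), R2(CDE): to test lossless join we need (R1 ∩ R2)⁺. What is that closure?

BCD

R1 ∩ R2 = {CD}.
C → B applies, adding B
Closure: {BCD}.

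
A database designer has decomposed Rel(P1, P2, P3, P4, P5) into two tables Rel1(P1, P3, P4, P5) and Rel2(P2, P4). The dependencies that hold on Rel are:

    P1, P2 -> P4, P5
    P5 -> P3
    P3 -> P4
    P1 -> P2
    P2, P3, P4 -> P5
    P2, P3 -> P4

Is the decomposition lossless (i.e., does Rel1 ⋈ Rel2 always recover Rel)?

Common attributes: Rel1 ∩ Rel2 = {P4}.
No dependency enlarges {P4}, so (P4)⁺ = {P4}.
The closure contains neither all of Rel1 = {P1, P3, P4, P5} nor all of Rel2 = {P2, P4}, so the common attributes are not a superkey of either fragment. The join is lossy.

No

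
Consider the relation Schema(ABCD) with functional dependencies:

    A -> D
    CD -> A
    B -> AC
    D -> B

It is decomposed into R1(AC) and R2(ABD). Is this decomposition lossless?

Yes

Common attributes: R1 ∩ R2 = {A}.
Closure of {A}: A → D applies, adding D; D → B applies, adding B; B → AC applies, adding C. So (A)⁺ = {ABCD}.
This closure contains every attribute of R1, so R1 ∩ R2 → R1. The join is lossless.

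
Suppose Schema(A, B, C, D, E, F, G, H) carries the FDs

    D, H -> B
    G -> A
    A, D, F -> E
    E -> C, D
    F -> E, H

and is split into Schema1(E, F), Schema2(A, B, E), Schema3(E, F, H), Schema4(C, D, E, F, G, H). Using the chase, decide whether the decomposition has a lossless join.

Chase test. Columns are A, B, C, D, E, F, G, H; row i has aⱼ where attribute j ∈ Schemai, else bᵢⱼ.
Initial tableau (one row per fragment):
  row 1: b11 b12 b13 b14 a5 a6 b17 b18
  row 2: a1 a2 b23 b24 a5 b26 b27 b28
  row 3: b31 b32 b33 b34 a5 a6 b37 a8
  row 4: b41 b42 a3 a4 a5 a6 a7 a8
Rows 1 and 2 agree on E; apply E→C, D and equate their C, D entries.
Rows 1 and 3 agree on E; apply E→C, D and equate their C, D entries.
Rows 1 and 4 agree on E; apply E→C, D and equate their C, D entries.
Rows 1 and 3 agree on F; apply F→E, H and equate their E, H entries.
Rows 1 and 3 agree on D, H; apply D, H→B and equate their B entries.
Rows 1 and 4 agree on D, H; apply D, H→B and equate their B entries.
No row becomes fully distinguished — the join is lossy.

No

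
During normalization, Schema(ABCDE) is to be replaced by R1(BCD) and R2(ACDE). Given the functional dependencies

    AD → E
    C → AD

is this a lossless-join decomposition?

Yes

Common attributes: R1 ∩ R2 = {CD}.
Closure of {CD}: C → AD applies, adding A; AD → E applies, adding E. So (CD)⁺ = {ACDE}.
This closure contains every attribute of R2, so R1 ∩ R2 → R2. The join is lossless.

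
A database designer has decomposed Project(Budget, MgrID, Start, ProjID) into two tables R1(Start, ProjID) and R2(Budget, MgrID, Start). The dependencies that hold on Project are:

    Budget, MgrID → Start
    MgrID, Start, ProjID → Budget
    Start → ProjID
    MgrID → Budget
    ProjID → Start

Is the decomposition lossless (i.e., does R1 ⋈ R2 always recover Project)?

Common attributes: R1 ∩ R2 = {Start}.
Closure of {Start}: Start → ProjID applies, adding ProjID. So (Start)⁺ = {Start, ProjID}.
This closure contains every attribute of R1, so R1 ∩ R2 → R1. The join is lossless.

Yes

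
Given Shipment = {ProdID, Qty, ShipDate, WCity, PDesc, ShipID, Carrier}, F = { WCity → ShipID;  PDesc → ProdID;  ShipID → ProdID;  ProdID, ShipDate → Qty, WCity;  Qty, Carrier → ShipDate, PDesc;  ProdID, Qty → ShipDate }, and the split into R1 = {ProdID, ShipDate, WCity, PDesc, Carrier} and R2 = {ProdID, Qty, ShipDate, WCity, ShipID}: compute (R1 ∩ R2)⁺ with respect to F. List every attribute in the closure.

ProdID, Qty, ShipDate, WCity, ShipID

R1 ∩ R2 = {ProdID, ShipDate, WCity}.
WCity → ShipID applies, adding ShipID
ProdID, ShipDate → Qty, WCity applies, adding Qty
Closure: {ProdID, Qty, ShipDate, WCity, ShipID}.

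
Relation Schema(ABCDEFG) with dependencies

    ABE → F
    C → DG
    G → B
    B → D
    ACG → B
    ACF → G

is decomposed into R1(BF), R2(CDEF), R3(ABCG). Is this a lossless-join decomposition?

Chase test. Columns are ABCDEFG; row i has aⱼ where attribute j ∈ Ri, else bᵢⱼ.
Initial tableau (one row per fragment):
  row 1: b11 a2 b13 b14 b15 a6 b17
  row 2: b21 b22 a3 a4 a5 a6 b27
  row 3: a1 a2 a3 b34 b35 b36 a7
Rows 2 and 3 agree on C; apply C→DG and equate their DG entries.
Rows 2 and 3 agree on G; apply G→B and equate their B entries.
Rows 1 and 2 agree on B; apply B→D and equate their D entries.
No row becomes fully distinguished — the join is lossy.

No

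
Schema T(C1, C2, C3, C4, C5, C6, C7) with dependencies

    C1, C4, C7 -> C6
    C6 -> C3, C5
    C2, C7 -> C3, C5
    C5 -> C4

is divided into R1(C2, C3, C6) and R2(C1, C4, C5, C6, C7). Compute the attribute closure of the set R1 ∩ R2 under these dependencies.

C3, C4, C5, C6

R1 ∩ R2 = {C6}.
C6 → C3, C5 applies, adding C3, C5
C5 → C4 applies, adding C4
Closure: {C3, C4, C5, C6}.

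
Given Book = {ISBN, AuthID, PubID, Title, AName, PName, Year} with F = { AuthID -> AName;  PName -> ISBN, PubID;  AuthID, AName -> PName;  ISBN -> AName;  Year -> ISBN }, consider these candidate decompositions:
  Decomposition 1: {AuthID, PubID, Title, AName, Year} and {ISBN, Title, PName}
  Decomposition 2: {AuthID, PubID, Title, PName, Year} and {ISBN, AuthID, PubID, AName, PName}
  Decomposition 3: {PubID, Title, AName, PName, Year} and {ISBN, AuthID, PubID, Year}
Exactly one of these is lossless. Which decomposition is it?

Decomposition 1: common = {Title}, closure = {Title} → lossy.
Decomposition 2: common = {AuthID, PubID, PName}, closure = {ISBN, AuthID, PubID, AName, PName} → lossless.
Decomposition 3: common = {PubID, Year}, closure = {ISBN, PubID, AName, Year} → lossy.

Decomposition 2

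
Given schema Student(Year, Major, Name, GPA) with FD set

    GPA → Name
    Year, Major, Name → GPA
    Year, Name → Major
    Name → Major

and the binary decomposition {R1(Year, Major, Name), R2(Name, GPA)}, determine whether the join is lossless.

No

Common attributes: R1 ∩ R2 = {Name}.
Closure of {Name}: Name → Major applies, adding Major. So (Name)⁺ = {Major, Name}.
The closure contains neither all of R1 = {Year, Major, Name} nor all of R2 = {Name, GPA}, so the common attributes are not a superkey of either fragment. The join is lossy.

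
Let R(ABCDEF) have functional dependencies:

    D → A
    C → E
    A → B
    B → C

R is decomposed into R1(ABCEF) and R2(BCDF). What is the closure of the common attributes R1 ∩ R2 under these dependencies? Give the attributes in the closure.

R1 ∩ R2 = {BCF}.
C → E applies, adding E
Closure: {BCEF}.

BCEF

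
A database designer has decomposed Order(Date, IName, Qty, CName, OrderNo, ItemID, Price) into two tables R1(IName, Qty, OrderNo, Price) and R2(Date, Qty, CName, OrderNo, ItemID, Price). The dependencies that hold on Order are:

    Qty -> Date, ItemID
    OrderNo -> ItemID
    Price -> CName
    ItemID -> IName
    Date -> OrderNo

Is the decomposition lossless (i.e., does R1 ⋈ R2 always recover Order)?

Common attributes: R1 ∩ R2 = {Qty, OrderNo, Price}.
Closure of {Qty, OrderNo, Price}: Qty → Date, ItemID applies, adding Date, ItemID; Price → CName applies, adding CName; ItemID → IName applies, adding IName. So (Qty, OrderNo, Price)⁺ = {Date, IName, Qty, CName, OrderNo, ItemID, Price}.
This closure contains every attribute of R1, so R1 ∩ R2 → R1. The join is lossless.

Yes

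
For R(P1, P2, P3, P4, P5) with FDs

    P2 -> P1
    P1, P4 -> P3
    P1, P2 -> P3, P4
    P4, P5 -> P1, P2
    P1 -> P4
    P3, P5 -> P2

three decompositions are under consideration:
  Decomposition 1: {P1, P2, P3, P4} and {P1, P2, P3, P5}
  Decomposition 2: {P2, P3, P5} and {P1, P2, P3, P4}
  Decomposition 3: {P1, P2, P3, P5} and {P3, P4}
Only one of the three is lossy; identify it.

Decomposition 3

Decomposition 1: common = {P1, P2, P3}, closure = {P1, P2, P3, P4} → lossless.
Decomposition 2: common = {P2, P3}, closure = {P1, P2, P3, P4} → lossless.
Decomposition 3: common = {P3}, closure = {P3} → lossy.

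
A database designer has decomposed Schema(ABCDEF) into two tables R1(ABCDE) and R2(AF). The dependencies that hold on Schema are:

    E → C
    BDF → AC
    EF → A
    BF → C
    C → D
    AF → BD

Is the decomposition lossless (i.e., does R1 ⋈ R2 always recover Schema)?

Common attributes: R1 ∩ R2 = {A}.
No dependency enlarges {A}, so (A)⁺ = {A}.
The closure contains neither all of R1 = {ABCDE} nor all of R2 = {AF}, so the common attributes are not a superkey of either fragment. The join is lossy.

No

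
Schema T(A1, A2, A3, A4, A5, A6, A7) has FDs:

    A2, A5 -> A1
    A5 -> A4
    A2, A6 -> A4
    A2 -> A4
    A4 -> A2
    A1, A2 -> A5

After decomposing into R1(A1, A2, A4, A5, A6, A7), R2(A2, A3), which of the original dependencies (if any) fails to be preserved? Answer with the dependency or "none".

none

A2, A5 → A1 lies within R1.
A5 → A4 lies within R1.
A2, A6 → A4 lies within R1.
A2 → A4 lies within R1.
A4 → A2 lies within R1.
A1, A2 → A5 lies within R1.
Every dependency is enforceable on the fragments, so the decomposition is dependency-preserving.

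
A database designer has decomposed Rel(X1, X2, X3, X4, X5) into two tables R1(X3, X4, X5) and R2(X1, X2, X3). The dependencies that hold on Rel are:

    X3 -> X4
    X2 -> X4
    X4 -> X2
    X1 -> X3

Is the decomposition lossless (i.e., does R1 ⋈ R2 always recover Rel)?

No

Common attributes: R1 ∩ R2 = {X3}.
Closure of {X3}: X3 → X4 applies, adding X4; X4 → X2 applies, adding X2. So (X3)⁺ = {X2, X3, X4}.
The closure contains neither all of R1 = {X3, X4, X5} nor all of R2 = {X1, X2, X3}, so the common attributes are not a superkey of either fragment. The join is lossy.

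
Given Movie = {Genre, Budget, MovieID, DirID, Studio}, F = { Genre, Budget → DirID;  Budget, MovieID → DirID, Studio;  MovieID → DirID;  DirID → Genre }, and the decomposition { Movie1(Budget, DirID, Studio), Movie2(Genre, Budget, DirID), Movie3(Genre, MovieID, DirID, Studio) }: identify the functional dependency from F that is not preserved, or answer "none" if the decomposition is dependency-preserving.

Budget, MovieID → DirID, Studio

Check Budget, MovieID → DirID, Studio: no single fragment contains all of {Budget, MovieID, DirID, Studio}, and the restricted closure of {Budget, MovieID} across the fragments never reaches {DirID, Studio}.
Genre, Budget → DirID is preserved.
MovieID → DirID is preserved.
DirID → Genre is preserved.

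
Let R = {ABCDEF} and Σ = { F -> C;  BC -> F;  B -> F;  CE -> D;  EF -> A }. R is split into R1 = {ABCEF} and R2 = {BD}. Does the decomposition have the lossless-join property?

No

Common attributes: R1 ∩ R2 = {B}.
Closure of {B}: B → F applies, adding F; F → C applies, adding C. So (B)⁺ = {BCF}.
The closure contains neither all of R1 = {ABCEF} nor all of R2 = {BD}, so the common attributes are not a superkey of either fragment. The join is lossy.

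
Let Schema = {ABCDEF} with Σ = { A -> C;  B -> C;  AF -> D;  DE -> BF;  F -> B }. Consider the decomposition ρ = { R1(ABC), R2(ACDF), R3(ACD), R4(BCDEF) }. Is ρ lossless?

Chase test. Columns are ABCDEF; row i has aⱼ where attribute j ∈ Ri, else bᵢⱼ.
Initial tableau (one row per fragment):
  row 1: a1 a2 a3 b14 b15 b16
  row 2: a1 b22 a3 a4 b25 a6
  row 3: a1 b32 a3 a4 b35 b36
  row 4: b41 a2 a3 a4 a5 a6
Rows 2 and 4 agree on F; apply F→B and equate their B entries.
No row becomes fully distinguished — the join is lossy.

No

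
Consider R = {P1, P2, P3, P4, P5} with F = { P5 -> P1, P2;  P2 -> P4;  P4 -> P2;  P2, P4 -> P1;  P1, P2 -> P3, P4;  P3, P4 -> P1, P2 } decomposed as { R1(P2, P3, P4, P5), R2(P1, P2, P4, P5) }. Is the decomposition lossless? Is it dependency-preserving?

Lossless test: (P2, P4, P5)⁺ = {P1, P2, P3, P4, P5}, which contains all of one fragment — lossless.
Dependency preservation: P1, P2 → P3, P4; P3, P4 → P1, P2 are not contained in any single fragment, but the restricted closure of each left-hand side across the fragments still reaches the right-hand side; the remaining FDs each lie inside some fragment. All dependencies are preserved.

lossless and dependency-preserving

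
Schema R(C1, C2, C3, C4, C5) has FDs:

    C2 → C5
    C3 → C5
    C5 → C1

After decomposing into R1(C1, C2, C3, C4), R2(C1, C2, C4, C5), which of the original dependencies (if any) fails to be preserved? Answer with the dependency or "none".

Check C3 → C5: no single fragment contains all of {C3, C5}, and the restricted closure of {C3} across the fragments never reaches {C5}.
C2 → C5 is preserved.
C5 → C1 is preserved.

C3 → C5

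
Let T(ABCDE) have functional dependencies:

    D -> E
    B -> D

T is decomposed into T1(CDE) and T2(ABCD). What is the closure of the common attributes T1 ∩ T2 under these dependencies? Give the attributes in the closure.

CDE

T1 ∩ T2 = {CD}.
D → E applies, adding E
Closure: {CDE}.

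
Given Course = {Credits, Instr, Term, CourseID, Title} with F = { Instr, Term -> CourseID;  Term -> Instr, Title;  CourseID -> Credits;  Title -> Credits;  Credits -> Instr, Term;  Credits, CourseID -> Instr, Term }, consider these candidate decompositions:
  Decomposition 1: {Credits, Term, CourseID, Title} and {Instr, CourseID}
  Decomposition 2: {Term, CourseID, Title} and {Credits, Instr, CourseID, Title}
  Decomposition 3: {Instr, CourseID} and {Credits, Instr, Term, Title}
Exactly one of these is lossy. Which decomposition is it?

Decomposition 1: common = {CourseID}, closure = {Credits, Instr, Term, CourseID, Title} → lossless.
Decomposition 2: common = {CourseID, Title}, closure = {Credits, Instr, Term, CourseID, Title} → lossless.
Decomposition 3: common = {Instr}, closure = {Instr} → lossy.

Decomposition 3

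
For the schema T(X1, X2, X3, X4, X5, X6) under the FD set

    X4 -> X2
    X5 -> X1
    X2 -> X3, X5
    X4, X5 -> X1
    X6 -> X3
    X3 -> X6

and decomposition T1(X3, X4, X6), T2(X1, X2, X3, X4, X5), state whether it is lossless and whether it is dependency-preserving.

Lossless test: (X3, X4)⁺ = {X1, X2, X3, X4, X5, X6}, which contains all of one fragment — lossless.
Dependency preservation: every FD's attributes lie within a single fragment, so each can be enforced locally — preserved.

lossless and dependency-preserving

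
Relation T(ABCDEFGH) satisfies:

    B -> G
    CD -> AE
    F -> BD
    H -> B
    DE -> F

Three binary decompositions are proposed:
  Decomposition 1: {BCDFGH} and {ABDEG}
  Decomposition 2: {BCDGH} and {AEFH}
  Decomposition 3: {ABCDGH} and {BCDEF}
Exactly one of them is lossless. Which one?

Decomposition 3

Decomposition 1: common = {BDG}, closure = {BDG} → lossy.
Decomposition 2: common = {H}, closure = {BGH} → lossy.
Decomposition 3: common = {BCD}, closure = {ABCDEFG} → lossless.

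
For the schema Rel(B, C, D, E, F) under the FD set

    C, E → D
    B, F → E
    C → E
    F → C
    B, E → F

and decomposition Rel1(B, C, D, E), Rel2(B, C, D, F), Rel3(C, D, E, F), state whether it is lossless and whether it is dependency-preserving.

Lossless test (chase): Rows 1 and 2 agree on C; apply C→E and equate their E entries. Rows 1 and 2 agree on B, E; apply B, E→F and equate their F entries. Row 1 is now all distinguished symbols — the join is lossless.
Dependency preservation: B, F → E; B, E → F are not contained in any single fragment, but the restricted closure of each left-hand side across the fragments still reaches the right-hand side; the remaining FDs each lie inside some fragment. All dependencies are preserved.

lossless and dependency-preserving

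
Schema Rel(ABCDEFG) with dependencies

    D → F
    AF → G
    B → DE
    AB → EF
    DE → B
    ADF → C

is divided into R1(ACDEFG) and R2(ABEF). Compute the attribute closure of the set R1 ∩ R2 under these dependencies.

R1 ∩ R2 = {AEF}.
AF → G applies, adding G
Closure: {AEFG}.

AEFG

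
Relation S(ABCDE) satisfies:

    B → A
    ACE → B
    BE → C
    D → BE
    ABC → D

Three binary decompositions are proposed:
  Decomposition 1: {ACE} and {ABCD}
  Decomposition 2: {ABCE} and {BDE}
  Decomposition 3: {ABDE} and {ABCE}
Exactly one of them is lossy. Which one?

Decomposition 1: common = {AC}, closure = {AC} → lossy.
Decomposition 2: common = {BE}, closure = {ABCDE} → lossless.
Decomposition 3: common = {ABE}, closure = {ABCDE} → lossless.

Decomposition 1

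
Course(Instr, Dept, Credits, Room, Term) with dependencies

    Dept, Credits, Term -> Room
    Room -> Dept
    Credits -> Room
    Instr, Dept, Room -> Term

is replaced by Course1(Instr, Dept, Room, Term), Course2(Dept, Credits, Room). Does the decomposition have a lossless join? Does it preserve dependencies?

lossy but dependency-preserving

Lossless test: (Dept, Room)⁺ = {Dept, Room}, which is a superkey of neither fragment — lossy.
Dependency preservation: Dept, Credits, Term → Room is not contained in any single fragment, but the restricted closure of its left-hand side across the fragments still reaches the right-hand side; the remaining FDs each lie inside some fragment. All dependencies are preserved.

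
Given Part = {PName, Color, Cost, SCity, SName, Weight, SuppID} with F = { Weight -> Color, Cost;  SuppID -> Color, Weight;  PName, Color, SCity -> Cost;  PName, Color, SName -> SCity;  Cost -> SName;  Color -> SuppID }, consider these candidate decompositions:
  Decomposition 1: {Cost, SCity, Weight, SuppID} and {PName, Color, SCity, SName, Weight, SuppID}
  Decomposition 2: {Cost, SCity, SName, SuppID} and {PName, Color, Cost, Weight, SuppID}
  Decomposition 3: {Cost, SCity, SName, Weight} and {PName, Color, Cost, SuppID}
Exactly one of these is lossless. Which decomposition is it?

Decomposition 1: common = {SCity, Weight, SuppID}, closure = {Color, Cost, SCity, SName, Weight, SuppID} → lossless.
Decomposition 2: common = {Cost, SuppID}, closure = {Color, Cost, SName, Weight, SuppID} → lossy.
Decomposition 3: common = {Cost}, closure = {Cost, SName} → lossy.

Decomposition 1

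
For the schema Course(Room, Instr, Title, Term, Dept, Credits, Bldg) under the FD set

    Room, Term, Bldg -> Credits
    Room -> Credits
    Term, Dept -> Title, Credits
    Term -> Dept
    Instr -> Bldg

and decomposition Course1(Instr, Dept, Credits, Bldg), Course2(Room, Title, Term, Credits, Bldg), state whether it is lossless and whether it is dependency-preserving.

Lossless test: (Credits, Bldg)⁺ = {Credits, Bldg}, which is a superkey of neither fragment — lossy.
Dependency preservation: the restricted closure of {Term} across the fragments never reaches {Dept}, so Term → Dept cannot be enforced without a join — not preserved.

lossy and not dependency-preserving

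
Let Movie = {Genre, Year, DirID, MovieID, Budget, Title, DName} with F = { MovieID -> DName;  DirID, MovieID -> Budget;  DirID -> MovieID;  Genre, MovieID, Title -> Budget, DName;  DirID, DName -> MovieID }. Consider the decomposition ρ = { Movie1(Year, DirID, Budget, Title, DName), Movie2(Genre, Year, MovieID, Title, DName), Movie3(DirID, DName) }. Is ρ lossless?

Chase test. Columns are Genre, Year, DirID, MovieID, Budget, Title, DName; row i has aⱼ where attribute j ∈ Moviei, else bᵢⱼ.
Initial tableau (one row per fragment):
  row 1: b11 a2 a3 b14 a5 a6 a7
  row 2: a1 a2 b23 a4 b25 a6 a7
  row 3: b31 b32 a3 b34 b35 b36 a7
Rows 1 and 3 agree on DirID; apply DirID→MovieID and equate their MovieID entries.
Rows 1 and 3 agree on DirID, MovieID; apply DirID, MovieID→Budget and equate their Budget entries.
No row becomes fully distinguished — the join is lossy.

No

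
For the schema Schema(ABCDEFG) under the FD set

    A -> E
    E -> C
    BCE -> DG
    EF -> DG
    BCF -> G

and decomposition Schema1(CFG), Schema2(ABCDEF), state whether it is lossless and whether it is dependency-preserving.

lossy and not dependency-preserving

Lossless test: (CF)⁺ = {CF}, which is a superkey of neither fragment — lossy.
Dependency preservation: the restricted closure of {BCE} across the fragments never reaches {DG}, so BCE → DG cannot be enforced without a join — not preserved.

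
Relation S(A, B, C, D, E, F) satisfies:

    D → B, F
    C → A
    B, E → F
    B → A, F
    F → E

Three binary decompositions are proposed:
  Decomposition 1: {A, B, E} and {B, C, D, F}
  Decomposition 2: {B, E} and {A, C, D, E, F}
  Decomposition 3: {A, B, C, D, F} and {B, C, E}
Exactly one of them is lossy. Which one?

Decomposition 2

Decomposition 1: common = {B}, closure = {A, B, E, F} → lossless.
Decomposition 2: common = {E}, closure = {E} → lossy.
Decomposition 3: common = {B, C}, closure = {A, B, C, E, F} → lossless.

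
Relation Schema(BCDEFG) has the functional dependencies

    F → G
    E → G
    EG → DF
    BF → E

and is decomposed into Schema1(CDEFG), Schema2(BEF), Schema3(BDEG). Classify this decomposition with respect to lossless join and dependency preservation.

Lossless test (chase): Rows 1 and 2 agree on F; apply F→G and equate their G entries. Rows 1 and 2 agree on EG; apply EG→DF and equate their DF entries. Rows 1 and 3 agree on EG; apply EG→DF and equate their DF entries. No row becomes fully distinguished — the join is lossy.
Dependency preservation: every FD's attributes lie within a single fragment, so each can be enforced locally — preserved.

lossy but dependency-preserving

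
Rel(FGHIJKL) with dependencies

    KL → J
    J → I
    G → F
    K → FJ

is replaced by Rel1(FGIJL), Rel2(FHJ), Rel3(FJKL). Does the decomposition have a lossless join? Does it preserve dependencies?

lossy but dependency-preserving

Lossless test (chase): Rows 1 and 2 agree on J; apply J→I and equate their I entries. Rows 1 and 3 agree on J; apply J→I and equate their I entries. No row becomes fully distinguished — the join is lossy.
Dependency preservation: every FD's attributes lie within a single fragment, so each can be enforced locally — preserved.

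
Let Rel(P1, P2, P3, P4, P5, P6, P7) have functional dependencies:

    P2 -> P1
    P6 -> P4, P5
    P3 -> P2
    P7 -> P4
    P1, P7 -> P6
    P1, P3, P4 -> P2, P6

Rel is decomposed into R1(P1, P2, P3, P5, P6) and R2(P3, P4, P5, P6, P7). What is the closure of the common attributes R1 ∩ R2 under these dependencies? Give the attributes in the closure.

R1 ∩ R2 = {P3, P5, P6}.
P6 → P4, P5 applies, adding P4
P3 → P2 applies, adding P2
P2 → P1 applies, adding P1
Closure: {P1, P2, P3, P4, P5, P6}.

P1, P2, P3, P4, P5, P6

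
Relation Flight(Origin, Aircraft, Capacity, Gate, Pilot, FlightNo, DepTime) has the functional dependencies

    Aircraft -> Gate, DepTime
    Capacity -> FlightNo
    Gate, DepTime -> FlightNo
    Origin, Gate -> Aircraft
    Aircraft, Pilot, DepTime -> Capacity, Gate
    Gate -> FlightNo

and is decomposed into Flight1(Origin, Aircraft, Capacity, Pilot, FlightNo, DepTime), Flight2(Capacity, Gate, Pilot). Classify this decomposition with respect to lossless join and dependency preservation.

lossy and not dependency-preserving

Lossless test: (Capacity, Pilot)⁺ = {Capacity, Pilot, FlightNo}, which is a superkey of neither fragment — lossy.
Dependency preservation: the restricted closure of {Aircraft} across the fragments never reaches {Gate, DepTime}, so Aircraft → Gate, DepTime cannot be enforced without a join — not preserved.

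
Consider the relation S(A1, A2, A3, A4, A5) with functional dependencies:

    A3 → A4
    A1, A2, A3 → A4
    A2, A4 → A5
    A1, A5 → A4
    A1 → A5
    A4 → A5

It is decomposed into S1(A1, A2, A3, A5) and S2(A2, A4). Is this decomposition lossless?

No

Common attributes: S1 ∩ S2 = {A2}.
No dependency enlarges {A2}, so (A2)⁺ = {A2}.
The closure contains neither all of S1 = {A1, A2, A3, A5} nor all of S2 = {A2, A4}, so the common attributes are not a superkey of either fragment. The join is lossy.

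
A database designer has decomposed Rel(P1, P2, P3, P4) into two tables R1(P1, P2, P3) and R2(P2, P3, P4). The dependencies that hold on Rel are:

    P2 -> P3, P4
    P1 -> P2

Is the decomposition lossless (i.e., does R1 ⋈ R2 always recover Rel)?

Yes

Common attributes: R1 ∩ R2 = {P2, P3}.
Closure of {P2, P3}: P2 → P3, P4 applies, adding P4. So (P2, P3)⁺ = {P2, P3, P4}.
This closure contains every attribute of R2, so R1 ∩ R2 → R2. The join is lossless.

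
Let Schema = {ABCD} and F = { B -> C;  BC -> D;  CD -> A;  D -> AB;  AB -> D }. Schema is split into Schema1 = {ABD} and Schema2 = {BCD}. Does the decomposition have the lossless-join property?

Yes

Common attributes: Schema1 ∩ Schema2 = {BD}.
Closure of {BD}: B → C applies, adding C; CD → A applies, adding A. So (BD)⁺ = {ABCD}.
This closure contains every attribute of Schema1, so Schema1 ∩ Schema2 → Schema1. The join is lossless.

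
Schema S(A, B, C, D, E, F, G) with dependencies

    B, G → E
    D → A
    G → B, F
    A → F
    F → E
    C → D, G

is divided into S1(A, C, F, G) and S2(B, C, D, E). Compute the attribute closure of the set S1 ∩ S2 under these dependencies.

S1 ∩ S2 = {C}.
C → D, G applies, adding D, G
D → A applies, adding A
G → B, F applies, adding B, F
F → E applies, adding E
Closure: {A, B, C, D, E, F, G}.

A, B, C, D, E, F, G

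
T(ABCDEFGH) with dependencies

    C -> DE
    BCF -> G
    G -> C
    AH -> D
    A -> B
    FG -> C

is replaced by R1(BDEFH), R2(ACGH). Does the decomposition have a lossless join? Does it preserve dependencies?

lossy and not dependency-preserving

Lossless test: (H)⁺ = {H}, which is a superkey of neither fragment — lossy.
Dependency preservation: the restricted closure of {C} across the fragments never reaches {DE}, so C → DE cannot be enforced without a join — not preserved.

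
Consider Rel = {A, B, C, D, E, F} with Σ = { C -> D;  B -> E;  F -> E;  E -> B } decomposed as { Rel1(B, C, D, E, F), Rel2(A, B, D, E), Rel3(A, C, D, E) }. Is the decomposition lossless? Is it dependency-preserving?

Lossless test (chase): Rows 1 and 3 agree on E; apply E→B and equate their B entries. No row becomes fully distinguished — the join is lossy.
Dependency preservation: every FD's attributes lie within a single fragment, so each can be enforced locally — preserved.

lossy but dependency-preserving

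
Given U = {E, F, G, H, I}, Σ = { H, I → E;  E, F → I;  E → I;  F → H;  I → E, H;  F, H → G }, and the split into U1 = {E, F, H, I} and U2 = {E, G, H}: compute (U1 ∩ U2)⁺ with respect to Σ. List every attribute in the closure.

U1 ∩ U2 = {E, H}.
E → I applies, adding I
Closure: {E, H, I}.

E, H, I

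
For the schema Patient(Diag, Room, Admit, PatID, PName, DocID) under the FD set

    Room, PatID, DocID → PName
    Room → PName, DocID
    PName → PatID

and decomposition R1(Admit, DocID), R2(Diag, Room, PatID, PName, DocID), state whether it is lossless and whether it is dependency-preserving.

Lossless test: (DocID)⁺ = {DocID}, which is a superkey of neither fragment — lossy.
Dependency preservation: every FD's attributes lie within a single fragment, so each can be enforced locally — preserved.

lossy but dependency-preserving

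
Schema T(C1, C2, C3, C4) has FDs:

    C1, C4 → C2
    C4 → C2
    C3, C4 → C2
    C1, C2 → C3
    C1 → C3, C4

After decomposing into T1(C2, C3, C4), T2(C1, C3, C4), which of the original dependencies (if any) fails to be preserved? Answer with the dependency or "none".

none

C1, C4 → C2: restricted closure across fragments reaches C2.
C4 → C2 lies within T1.
C3, C4 → C2 lies within T1.
C1, C2 → C3: restricted closure across fragments reaches C3.
C1 → C3, C4 lies within T2.
Every dependency is enforceable on the fragments, so the decomposition is dependency-preserving.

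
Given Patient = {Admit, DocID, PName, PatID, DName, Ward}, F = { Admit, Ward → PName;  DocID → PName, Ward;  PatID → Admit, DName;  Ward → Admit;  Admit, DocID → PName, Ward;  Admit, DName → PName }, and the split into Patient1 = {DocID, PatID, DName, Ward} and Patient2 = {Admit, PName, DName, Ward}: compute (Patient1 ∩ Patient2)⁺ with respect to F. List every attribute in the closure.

Admit, PName, DName, Ward

Patient1 ∩ Patient2 = {DName, Ward}.
Ward → Admit applies, adding Admit
Admit, DName → PName applies, adding PName
Closure: {Admit, PName, DName, Ward}.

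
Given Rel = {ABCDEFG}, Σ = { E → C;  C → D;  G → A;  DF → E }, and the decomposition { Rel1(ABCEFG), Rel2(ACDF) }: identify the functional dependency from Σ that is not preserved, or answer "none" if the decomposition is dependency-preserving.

E → C lies within Rel1.
C → D lies within Rel2.
G → A lies within Rel1.
DF → E: restricted closure across fragments reaches E.
Every dependency is enforceable on the fragments, so the decomposition is dependency-preserving.

none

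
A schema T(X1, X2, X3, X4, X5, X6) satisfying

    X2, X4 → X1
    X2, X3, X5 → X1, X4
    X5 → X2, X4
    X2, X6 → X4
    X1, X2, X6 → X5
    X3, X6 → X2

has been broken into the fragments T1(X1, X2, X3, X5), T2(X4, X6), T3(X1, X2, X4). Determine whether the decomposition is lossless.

No

Chase test. Columns are X1, X2, X3, X4, X5, X6; row i has aⱼ where attribute j ∈ Ti, else bᵢⱼ.
Initial tableau (one row per fragment):
  row 1: a1 a2 a3 b14 a5 b16
  row 2: b21 b22 b23 a4 b25 a6
  row 3: a1 a2 b33 a4 b35 b36
No row becomes fully distinguished — the join is lossy.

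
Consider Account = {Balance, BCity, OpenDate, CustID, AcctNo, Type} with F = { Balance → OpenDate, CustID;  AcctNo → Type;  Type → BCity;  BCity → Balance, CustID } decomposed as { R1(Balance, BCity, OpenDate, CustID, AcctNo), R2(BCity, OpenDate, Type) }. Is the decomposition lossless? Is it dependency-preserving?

lossy and not dependency-preserving

Lossless test: (BCity, OpenDate)⁺ = {Balance, BCity, OpenDate, CustID}, which is a superkey of neither fragment — lossy.
Dependency preservation: the restricted closure of {AcctNo} across the fragments never reaches {Type}, so AcctNo → Type cannot be enforced without a join — not preserved.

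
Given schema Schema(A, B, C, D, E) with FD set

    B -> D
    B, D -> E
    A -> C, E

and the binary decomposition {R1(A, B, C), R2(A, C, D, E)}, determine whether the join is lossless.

Common attributes: R1 ∩ R2 = {A, C}.
Closure of {A, C}: A → C, E applies, adding E. So (A, C)⁺ = {A, C, E}.
The closure contains neither all of R1 = {A, B, C} nor all of R2 = {A, C, D, E}, so the common attributes are not a superkey of either fragment. The join is lossy.

No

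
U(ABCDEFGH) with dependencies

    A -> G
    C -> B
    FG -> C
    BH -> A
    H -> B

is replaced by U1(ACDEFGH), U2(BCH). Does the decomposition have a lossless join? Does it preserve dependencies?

Lossless test: (CH)⁺ = {ABCGH}, which contains all of one fragment — lossless.
Dependency preservation: BH → A is not contained in any single fragment, but the restricted closure of its left-hand side across the fragments still reaches the right-hand side; the remaining FDs each lie inside some fragment. All dependencies are preserved.

lossless and dependency-preserving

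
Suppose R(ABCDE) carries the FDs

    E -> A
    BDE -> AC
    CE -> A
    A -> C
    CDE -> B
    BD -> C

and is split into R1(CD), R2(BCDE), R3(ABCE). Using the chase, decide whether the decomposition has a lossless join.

Yes

Chase test. Columns are ABCDE; row i has aⱼ where attribute j ∈ Ri, else bᵢⱼ.
Initial tableau (one row per fragment):
  row 1: b11 b12 a3 a4 b15
  row 2: b21 a2 a3 a4 a5
  row 3: a1 a2 a3 b34 a5
Rows 2 and 3 agree on E; apply E→A and equate their A entries.
Row 2 is now all distinguished symbols — the join is lossless.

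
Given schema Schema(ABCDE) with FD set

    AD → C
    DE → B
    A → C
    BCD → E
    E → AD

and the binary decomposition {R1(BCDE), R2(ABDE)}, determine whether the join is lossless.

Yes

Common attributes: R1 ∩ R2 = {BDE}.
Closure of {BDE}: E → AD applies, adding A; AD → C applies, adding C. So (BDE)⁺ = {ABCDE}.
This closure contains every attribute of R1, so R1 ∩ R2 → R1. The join is lossless.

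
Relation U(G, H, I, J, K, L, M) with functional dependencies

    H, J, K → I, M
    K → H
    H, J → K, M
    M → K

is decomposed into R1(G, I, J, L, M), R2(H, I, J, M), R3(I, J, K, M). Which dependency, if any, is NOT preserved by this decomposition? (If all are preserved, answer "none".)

Check K → H: no single fragment contains all of {H, K}, and the restricted closure of {K} across the fragments never reaches {H}.
H, J, K → I, M is preserved.
H, J → K, M is preserved.
M → K is preserved.

K → H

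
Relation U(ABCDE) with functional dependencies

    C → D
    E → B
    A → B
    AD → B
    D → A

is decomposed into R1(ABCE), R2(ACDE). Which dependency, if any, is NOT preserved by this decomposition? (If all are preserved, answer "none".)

C → D lies within R2.
E → B lies within R1.
A → B lies within R1.
AD → B: restricted closure across fragments reaches B.
D → A lies within R2.
Every dependency is enforceable on the fragments, so the decomposition is dependency-preserving.

none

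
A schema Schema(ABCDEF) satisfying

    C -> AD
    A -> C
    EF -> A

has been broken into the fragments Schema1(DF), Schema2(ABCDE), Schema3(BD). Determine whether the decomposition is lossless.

Chase test. Columns are ABCDEF; row i has aⱼ where attribute j ∈ Schemai, else bᵢⱼ.
Initial tableau (one row per fragment):
  row 1: b11 b12 b13 a4 b15 a6
  row 2: a1 a2 a3 a4 a5 b26
  row 3: b31 a2 b33 a4 b35 b36
No row becomes fully distinguished — the join is lossy.

No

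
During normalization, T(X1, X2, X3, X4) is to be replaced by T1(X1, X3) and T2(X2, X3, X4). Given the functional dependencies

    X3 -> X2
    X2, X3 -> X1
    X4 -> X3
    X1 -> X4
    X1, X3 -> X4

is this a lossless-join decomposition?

Common attributes: T1 ∩ T2 = {X3}.
Closure of {X3}: X3 → X2 applies, adding X2; X2, X3 → X1 applies, adding X1; X1 → X4 applies, adding X4. So (X3)⁺ = {X1, X2, X3, X4}.
This closure contains every attribute of T1, so T1 ∩ T2 → T1. The join is lossless.

Yes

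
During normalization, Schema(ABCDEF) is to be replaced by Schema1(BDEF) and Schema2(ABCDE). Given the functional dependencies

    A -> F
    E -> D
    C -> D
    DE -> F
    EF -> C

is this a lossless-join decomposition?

Common attributes: Schema1 ∩ Schema2 = {BDE}.
Closure of {BDE}: DE → F applies, adding F; EF → C applies, adding C. So (BDE)⁺ = {BCDEF}.
This closure contains every attribute of Schema1, so Schema1 ∩ Schema2 → Schema1. The join is lossless.

Yes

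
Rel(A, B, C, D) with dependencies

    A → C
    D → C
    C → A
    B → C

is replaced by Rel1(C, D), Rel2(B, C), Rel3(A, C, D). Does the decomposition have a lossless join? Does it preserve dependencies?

Lossless test (chase): Rows 1 and 2 agree on C; apply C→A and equate their A entries. Rows 1 and 3 agree on C; apply C→A and equate their A entries. No row becomes fully distinguished — the join is lossy.
Dependency preservation: every FD's attributes lie within a single fragment, so each can be enforced locally — preserved.

lossy but dependency-preserving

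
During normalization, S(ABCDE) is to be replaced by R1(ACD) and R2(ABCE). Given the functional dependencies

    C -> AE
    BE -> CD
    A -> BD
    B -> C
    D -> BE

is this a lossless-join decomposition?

Yes

Common attributes: R1 ∩ R2 = {AC}.
Closure of {AC}: C → AE applies, adding E; A → BD applies, adding BD. So (AC)⁺ = {ABCDE}.
This closure contains every attribute of R1, so R1 ∩ R2 → R1. The join is lossless.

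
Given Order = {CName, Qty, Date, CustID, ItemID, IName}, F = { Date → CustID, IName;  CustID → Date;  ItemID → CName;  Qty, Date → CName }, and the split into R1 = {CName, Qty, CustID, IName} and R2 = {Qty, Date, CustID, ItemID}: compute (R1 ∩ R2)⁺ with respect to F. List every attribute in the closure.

R1 ∩ R2 = {Qty, CustID}.
CustID → Date applies, adding Date
Qty, Date → CName applies, adding CName
Date → CustID, IName applies, adding IName
Closure: {CName, Qty, Date, CustID, IName}.

CName, Qty, Date, CustID, IName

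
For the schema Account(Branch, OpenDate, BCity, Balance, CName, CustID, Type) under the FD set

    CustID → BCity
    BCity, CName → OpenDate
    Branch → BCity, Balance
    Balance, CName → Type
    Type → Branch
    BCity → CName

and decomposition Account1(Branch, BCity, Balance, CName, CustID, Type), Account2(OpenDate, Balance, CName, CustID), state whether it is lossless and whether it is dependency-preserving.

Lossless test: (Balance, CName, CustID)⁺ = {Branch, OpenDate, BCity, Balance, CName, CustID, Type}, which contains all of one fragment — lossless.
Dependency preservation: the restricted closure of {BCity, CName} across the fragments never reaches {OpenDate}, so BCity, CName → OpenDate cannot be enforced without a join — not preserved.

lossless but not dependency-preserving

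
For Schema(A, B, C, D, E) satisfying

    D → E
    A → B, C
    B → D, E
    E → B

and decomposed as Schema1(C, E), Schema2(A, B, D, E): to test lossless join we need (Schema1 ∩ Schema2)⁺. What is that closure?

Schema1 ∩ Schema2 = {E}.
E → B applies, adding B
B → D, E applies, adding D
Closure: {B, D, E}.

B, D, E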